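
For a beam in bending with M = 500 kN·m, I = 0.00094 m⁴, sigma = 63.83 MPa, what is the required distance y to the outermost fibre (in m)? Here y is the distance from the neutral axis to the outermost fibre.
Model: a beam in bending, so sigma = (M·y) / I.
Solve for y: y = (sigma·I) / M.
Convert to SI units:
  M = 500 kN·m = 500000 N·m
  sigma = 63.83 MPa = 6.383 × 10⁷ Pa
Substitute:
  y = ((6.383 × 10⁷) × 0.00094) / 500000
  y = 0.12 m
Final answer: y = 0.12 m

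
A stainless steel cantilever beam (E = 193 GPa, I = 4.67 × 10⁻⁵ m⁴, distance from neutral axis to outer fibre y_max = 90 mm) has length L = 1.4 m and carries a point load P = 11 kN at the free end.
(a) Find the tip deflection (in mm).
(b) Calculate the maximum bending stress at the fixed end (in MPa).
(a) Tip deflection of a cantilever with an end point load: δ = P·L^3 / (3·E·I). Convert P = 11 kN = 11000 N, E = 193 GPa = 1.93 × 10¹¹ Pa.
  δ = (11000 × 1.4^3) / (3 × (1.93 × 10¹¹) × (4.67 × 10⁻⁵)) = 0.001116 m = 1.116 mm
(b) Maximum bending moment at the fixed end: M = P·L = 11000 × 1.4 = 15400 N·m. Convert y_max = 90 mm = 0.09 m.
  σ = M·y_max / I = (15400 × 0.09) / (4.67 × 10⁻⁵) = 2.968 × 10⁷ Pa = 29.68 MPa
Final answer: (a) δ = 1.116 mm, (b) σ = 29.68 MPa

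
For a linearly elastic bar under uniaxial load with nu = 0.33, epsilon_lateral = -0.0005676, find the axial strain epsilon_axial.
Model: a linearly elastic bar under uniaxial load, so epsilon_lateral = -nu·epsilon_axial.
Solve for epsilon_axial: epsilon_axial = -epsilon_lateral / nu.
Substitute:
  epsilon_axial = -(-0.0005676) / 0.33
  epsilon_axial = 0.00172
Final answer: epsilon_axial = 0.00172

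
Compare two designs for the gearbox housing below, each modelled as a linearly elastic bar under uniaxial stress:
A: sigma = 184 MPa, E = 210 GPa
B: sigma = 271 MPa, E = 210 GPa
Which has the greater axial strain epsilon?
Model: a linearly elastic bar under uniaxial stress, so epsilon = sigma / E (SI units).
  A: epsilon = (1.84 × 10⁸) / (2.1 × 10¹¹) = 0.0008762
  B: epsilon = (2.71 × 10⁸) / (2.1 × 10¹¹) = 0.00129
0.00129 > 0.0008762, so B is larger.
Final answer: B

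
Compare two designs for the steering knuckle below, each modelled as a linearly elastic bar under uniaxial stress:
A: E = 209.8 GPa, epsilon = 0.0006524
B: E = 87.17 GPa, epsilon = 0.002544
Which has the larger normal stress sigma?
Model: a linearly elastic bar under uniaxial stress, so sigma = E·epsilon (SI units).
  A: sigma = (2.098 × 10¹¹) × 0.0006524 = 1.369 × 10⁸ Pa = 136.9 MPa
  B: sigma = (8.717 × 10¹⁰) × 0.002544 = 2.218 × 10⁸ Pa = 221.8 MPa
221.8 MPa > 136.9 MPa, so B is larger.
Final answer: B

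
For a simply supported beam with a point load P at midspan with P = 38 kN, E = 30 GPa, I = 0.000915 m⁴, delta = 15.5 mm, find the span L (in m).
Model: a simply supported beam with a point load P at midspan, so delta = (P·L^3) / (48·E·I).
Solve for L: L = ((48·delta·E·I) / P)^(1/3).
Convert to SI units:
  P = 38 kN = 38000 N
  E = 30 GPa = 3 × 10¹⁰ Pa
  delta = 15.5 mm = 0.0155 m
Substitute:
  L = ((48 × 0.0155 × (3 × 10¹⁰) × 0.000915) / 38000)^(1/3)
  L = 8.13 m
Final answer: L = 8.13 m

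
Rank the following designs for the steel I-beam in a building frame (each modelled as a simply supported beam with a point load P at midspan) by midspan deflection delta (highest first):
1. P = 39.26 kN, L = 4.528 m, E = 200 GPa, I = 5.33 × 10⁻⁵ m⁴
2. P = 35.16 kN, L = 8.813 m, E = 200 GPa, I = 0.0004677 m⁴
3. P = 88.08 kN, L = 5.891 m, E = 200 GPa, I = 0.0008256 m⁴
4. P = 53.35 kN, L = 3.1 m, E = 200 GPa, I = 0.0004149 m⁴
Model: a simply supported beam with a point load P at midspan, so delta = (P·L^3) / (48·E·I) (SI units).
  Case 1: delta = (39260 × 4.528^3) / (48 × (2 × 10¹¹) × (5.33 × 10⁻⁵)) = 0.007123 m = 7.123 mm
  Case 2: delta = (35160 × 8.813^3) / (48 × (2 × 10¹¹) × 0.0004677) = 0.00536 m = 5.36 mm
  Case 3: delta = (88080 × 5.891^3) / (48 × (2 × 10¹¹) × 0.0008256) = 0.002272 m = 2.272 mm
  Case 4: delta = (53350 × 3.1^3) / (48 × (2 × 10¹¹) × 0.0004149) = 0.000399 m = 0.399 mm
Ordering: 7.123 mm (case 1) > 5.36 mm (case 2) > 2.272 mm (case 3) > 0.399 mm (case 4)
Final answer: 1, 2, 3, 4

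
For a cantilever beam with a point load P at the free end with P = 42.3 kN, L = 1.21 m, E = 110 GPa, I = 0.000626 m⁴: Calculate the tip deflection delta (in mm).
Model: a cantilever beam with a point load P at the free end, so delta = (P·L^3) / (3·E·I).
Convert to SI units:
  P = 42.3 kN = 42300 N
  E = 110 GPa = 1.1 × 10¹¹ Pa
Substitute:
  delta = (42300 × 1.21^3) / (3 × (1.1 × 10¹¹) × 0.000626)
  delta = 0.0003628 m
Convert: delta = 0.0003628 m = 0.3628 mm
Final answer: delta = 0.3628 mm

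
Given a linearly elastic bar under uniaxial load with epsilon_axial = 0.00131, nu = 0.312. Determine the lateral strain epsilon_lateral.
Model: a linearly elastic bar under uniaxial load, so epsilon_lateral = -nu·epsilon_axial.
Substitute:
  epsilon_lateral = -(0.312 × 0.00131)
  epsilon_lateral = -0.0004087
Final answer: epsilon_lateral = -0.0004087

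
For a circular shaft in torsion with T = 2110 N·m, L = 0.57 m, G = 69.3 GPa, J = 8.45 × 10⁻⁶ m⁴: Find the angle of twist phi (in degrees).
Model: a circular shaft in torsion, so phi = (T·L) / (G·J).
Convert to SI units:
  G = 69.3 GPa = 6.93 × 10¹⁰ Pa
Substitute:
  phi = (2110 × 0.57) / ((6.93 × 10¹⁰) × (8.45 × 10⁻⁶))
  phi = 0.002054 rad
Convert to degrees: phi = 0.002054 × 180/π = 0.1177°
Final answer: phi = 0.1177°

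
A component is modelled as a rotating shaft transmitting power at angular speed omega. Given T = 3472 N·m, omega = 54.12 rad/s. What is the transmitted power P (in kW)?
Model: a rotating shaft transmitting power at angular speed omega, so P = T·omega.
Substitute:
  P = 3472 × 54.12
  P = 187900 W
Convert: P = 187900 W = 187.9 kW
Final answer: P = 187.9 kW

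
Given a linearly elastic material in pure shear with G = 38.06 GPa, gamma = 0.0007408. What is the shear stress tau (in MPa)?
Model: a linearly elastic material in pure shear, so tau = G·gamma.
Convert to SI units:
  G = 38.06 GPa = 3.806 × 10¹⁰ Pa
Substitute:
  tau = (3.806 × 10¹⁰) × 0.0007408
  tau = 2.819 × 10⁷ Pa
Convert: tau = 2.819 × 10⁷ Pa = 28.19 MPa
Final answer: tau = 28.19 MPa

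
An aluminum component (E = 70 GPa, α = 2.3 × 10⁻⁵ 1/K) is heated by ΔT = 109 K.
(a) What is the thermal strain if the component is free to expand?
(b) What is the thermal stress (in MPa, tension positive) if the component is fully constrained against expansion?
(a) Free thermal strain ε_th = α·ΔT = (2.3 × 10⁻⁵) × 109 = 0.002507
(b) Fully constrained, the expansion is suppressed, so σ = -E·α·ΔT. Convert E = 70 GPa = 7 × 10¹⁰ Pa.
  σ = -(7 × 10¹⁰) × (2.3 × 10⁻⁵) × 109 = -1.755 × 10⁸ Pa = -175.5 MPa (compressive)
Final answer: (a) ε_th = 0.002507, (b) σ = -175.5 MPa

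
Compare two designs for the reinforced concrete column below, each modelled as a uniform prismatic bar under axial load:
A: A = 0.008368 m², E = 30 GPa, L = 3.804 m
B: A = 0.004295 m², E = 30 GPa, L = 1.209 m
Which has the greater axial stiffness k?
Model: a uniform prismatic bar under axial load, so k = (A·E) / L (SI units).
  A: k = (0.008368 × (3 × 10¹⁰)) / 3.804 = 6.599 × 10⁷ N/m = 65.99 MN/m
  B: k = (0.004295 × (3 × 10¹⁰)) / 1.209 = 1.066 × 10⁸ N/m = 106.6 MN/m
106.6 MN/m > 65.99 MN/m, so B is larger.
Final answer: B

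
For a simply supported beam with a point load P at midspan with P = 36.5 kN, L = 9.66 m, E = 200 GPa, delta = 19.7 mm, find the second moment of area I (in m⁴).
Model: a simply supported beam with a point load P at midspan, so delta = (P·L^3) / (48·E·I).
Solve for I: I = (P·L^3) / (48·delta·E).
Convert to SI units:
  P = 36.5 kN = 36500 N
  E = 200 GPa = 2 × 10¹¹ Pa
  delta = 19.7 mm = 0.0197 m
Substitute:
  I = (36500 × 9.66^3) / (48 × 0.0197 × (2 × 10¹¹))
  I = 0.000174 m⁴
Final answer: I = 0.000174 m⁴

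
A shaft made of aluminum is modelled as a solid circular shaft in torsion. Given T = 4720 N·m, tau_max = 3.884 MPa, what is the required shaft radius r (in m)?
Model: a solid circular shaft in torsion, so tau_max = (2·T) / (π·r^3).
Solve for r: r = ((2·T) / (π·tau_max))^(1/3).
Convert to SI units:
  tau_max = 3.884 MPa = 3.884 × 10⁶ Pa
Substitute:
  r = ((2 × 4720) / (π × (3.884 × 10⁶)))^(1/3)
  r = 0.0918 m
Final answer: r = 0.0918 m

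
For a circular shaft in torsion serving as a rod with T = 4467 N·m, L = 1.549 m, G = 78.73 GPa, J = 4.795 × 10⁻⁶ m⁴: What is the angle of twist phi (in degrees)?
Model: a circular shaft in torsion, so phi = (T·L) / (G·J).
Convert to SI units:
  G = 78.73 GPa = 7.873 × 10¹⁰ Pa
Substitute:
  phi = (4467 × 1.549) / ((7.873 × 10¹⁰) × (4.795 × 10⁻⁶))
  phi = 0.01833 rad
Convert to degrees: phi = 0.01833 × 180/π = 1.05°
Final answer: phi = 1.05°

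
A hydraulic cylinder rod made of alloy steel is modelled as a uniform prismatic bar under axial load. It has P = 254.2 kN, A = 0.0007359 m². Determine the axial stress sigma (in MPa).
Model: a uniform prismatic bar under axial load, so sigma = P / A.
Convert to SI units:
  P = 254.2 kN = 254200 N
Substitute:
  sigma = 254200 / 0.0007359
  sigma = 3.454 × 10⁸ Pa
Convert: sigma = 3.454 × 10⁸ Pa = 345.4 MPa
Final answer: sigma = 345.4 MPa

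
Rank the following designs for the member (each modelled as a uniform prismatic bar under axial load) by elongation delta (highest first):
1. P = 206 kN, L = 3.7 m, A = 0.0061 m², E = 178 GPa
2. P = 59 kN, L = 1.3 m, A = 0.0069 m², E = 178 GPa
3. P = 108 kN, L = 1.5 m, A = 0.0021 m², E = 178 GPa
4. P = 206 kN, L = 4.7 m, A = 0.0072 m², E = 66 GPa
Model: a uniform prismatic bar under axial load, so delta = (P·L) / (A·E) (SI units).
  Case 1: delta = (206000 × 3.7) / (0.0061 × (1.78 × 10¹¹)) = 0.000702 m = 0.702 mm
  Case 2: delta = (59000 × 1.3) / (0.0069 × (1.78 × 10¹¹)) = 6.245 × 10⁻⁵ m = 0.06245 mm
  Case 3: delta = (108000 × 1.5) / (0.0021 × (1.78 × 10¹¹)) = 0.0004334 m = 0.4334 mm
  Case 4: delta = (206000 × 4.7) / (0.0072 × (6.6 × 10¹⁰)) = 0.002037 m = 2.037 mm
Ordering: 2.037 mm (case 4) > 0.702 mm (case 1) > 0.4334 mm (case 3) > 0.06245 mm (case 2)
Final answer: 4, 1, 3, 2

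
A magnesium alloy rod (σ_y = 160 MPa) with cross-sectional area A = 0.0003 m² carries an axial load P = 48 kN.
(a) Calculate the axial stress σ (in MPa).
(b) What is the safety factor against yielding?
(a) Axial stress σ = P/A. Convert P = 48 kN = 48000 N.
  σ = 48000 / 0.0003 = 1.6 × 10⁸ Pa = 160 MPa
(b) Safety factor SF = σ_y/σ = 160 / 160 = 1
Final answer: (a) σ = 160 MPa, (b) SF = 1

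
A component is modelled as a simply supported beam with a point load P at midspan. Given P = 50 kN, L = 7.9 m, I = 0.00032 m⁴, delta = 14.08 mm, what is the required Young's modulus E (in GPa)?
Model: a simply supported beam with a point load P at midspan, so delta = (P·L^3) / (48·E·I).
Solve for E: E = (P·L^3) / (48·delta·I).
Convert to SI units:
  P = 50 kN = 50000 N
  delta = 14.08 mm = 0.01408 m
Substitute:
  E = (50000 × 7.9^3) / (48 × 0.01408 × 0.00032)
  E = 1.14 × 10¹¹ Pa
Convert: E = 1.14 × 10¹¹ Pa = 114 GPa
Final answer: E = 114 GPa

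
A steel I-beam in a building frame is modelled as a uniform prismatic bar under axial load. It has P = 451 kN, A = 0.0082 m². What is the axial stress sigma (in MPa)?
Model: a uniform prismatic bar under axial load, so sigma = P / A.
Convert to SI units:
  P = 451 kN = 451000 N
Substitute:
  sigma = 451000 / 0.0082
  sigma = 5.5 × 10⁷ Pa
Convert: sigma = 5.5 × 10⁷ Pa = 55 MPa
Final answer: sigma = 55 MPa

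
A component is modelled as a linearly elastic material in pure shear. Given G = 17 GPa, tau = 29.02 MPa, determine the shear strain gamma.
Model: a linearly elastic material in pure shear, so tau = G·gamma.
Solve for gamma: gamma = tau / G.
Convert to SI units:
  G = 17 GPa = 1.7 × 10¹⁰ Pa
  tau = 29.02 MPa = 2.902 × 10⁷ Pa
Substitute:
  gamma = (2.902 × 10⁷) / (1.7 × 10¹⁰)
  gamma = 0.001707
Final answer: gamma = 0.001707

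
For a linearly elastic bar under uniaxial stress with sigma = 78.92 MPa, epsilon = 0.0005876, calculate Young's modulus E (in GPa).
Model: a linearly elastic bar under uniaxial stress, so epsilon = sigma / E.
Solve for E: E = sigma / epsilon.
Convert to SI units:
  sigma = 78.92 MPa = 7.892 × 10⁷ Pa
Substitute:
  E = (7.892 × 10⁷) / 0.0005876
  E = 1.343 × 10¹¹ Pa
Convert: E = 1.343 × 10¹¹ Pa = 134.3 GPa
Final answer: E = 134.3 GPa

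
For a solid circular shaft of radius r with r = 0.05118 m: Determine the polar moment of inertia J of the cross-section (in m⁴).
Model: a solid circular shaft of radius r, so J = (π·r^4) / 2.
Substitute:
  J = (π × 0.05118^4) / 2
  J = 1.078 × 10⁻⁵ m⁴
Final answer: J = 1.078 × 10⁻⁵ m⁴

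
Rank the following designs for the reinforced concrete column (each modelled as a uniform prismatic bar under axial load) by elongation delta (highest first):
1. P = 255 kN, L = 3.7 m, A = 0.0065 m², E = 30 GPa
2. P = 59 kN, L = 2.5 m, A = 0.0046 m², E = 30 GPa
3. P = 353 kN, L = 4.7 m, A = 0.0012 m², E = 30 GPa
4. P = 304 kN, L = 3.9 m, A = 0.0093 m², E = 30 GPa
Model: a uniform prismatic bar under axial load, so delta = (P·L) / (A·E) (SI units).
  Case 1: delta = (255000 × 3.7) / (0.0065 × (3 × 10¹⁰)) = 0.004838 m = 4.838 mm
  Case 2: delta = (59000 × 2.5) / (0.0046 × (3 × 10¹⁰)) = 0.001069 m = 1.069 mm
  Case 3: delta = (353000 × 4.7) / (0.0012 × (3 × 10¹⁰)) = 0.04609 m = 46.09 mm
  Case 4: delta = (304000 × 3.9) / (0.0093 × (3 × 10¹⁰)) = 0.004249 m = 4.249 mm
Ordering: 46.09 mm (case 3) > 4.838 mm (case 1) > 4.249 mm (case 4) > 1.069 mm (case 2)
Final answer: 3, 1, 4, 2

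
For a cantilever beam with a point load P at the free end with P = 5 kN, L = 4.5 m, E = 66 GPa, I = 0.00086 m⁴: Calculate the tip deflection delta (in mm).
Model: a cantilever beam with a point load P at the free end, so delta = (P·L^3) / (3·E·I).
Convert to SI units:
  P = 5 kN = 5000 N
  E = 66 GPa = 6.6 × 10¹⁰ Pa
Substitute:
  delta = (5000 × 4.5^3) / (3 × (6.6 × 10¹⁰) × 0.00086)
  delta = 0.002676 m
Convert: delta = 0.002676 m = 2.676 mm
Final answer: delta = 2.676 mm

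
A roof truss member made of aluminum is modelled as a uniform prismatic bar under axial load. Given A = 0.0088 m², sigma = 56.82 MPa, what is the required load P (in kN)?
Model: a uniform prismatic bar under axial load, so sigma = P / A.
Solve for P: P = sigma·A.
Convert to SI units:
  sigma = 56.82 MPa = 5.682 × 10⁷ Pa
Substitute:
  P = (5.682 × 10⁷) × 0.0088
  P = 500000 N
Convert: P = 500000 N = 500 kN
Final answer: P = 500 kN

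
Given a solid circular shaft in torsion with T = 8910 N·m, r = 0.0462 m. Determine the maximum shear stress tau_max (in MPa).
Model: a solid circular shaft in torsion, so tau_max = (2·T) / (π·r^3).
Substitute:
  tau_max = (2 × 8910) / (π × 0.0462^3)
  tau_max = 5.752 × 10⁷ Pa
Convert: tau_max = 5.752 × 10⁷ Pa = 57.52 MPa
Final answer: tau_max = 57.52 MPa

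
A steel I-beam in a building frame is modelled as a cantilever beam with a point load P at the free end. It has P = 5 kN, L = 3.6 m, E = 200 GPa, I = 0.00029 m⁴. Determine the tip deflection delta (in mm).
Model: a cantilever beam with a point load P at the free end, so delta = (P·L^3) / (3·E·I).
Convert to SI units:
  P = 5 kN = 5000 N
  E = 200 GPa = 2 × 10¹¹ Pa
Substitute:
  delta = (5000 × 3.6^3) / (3 × (2 × 10¹¹) × 0.00029)
  delta = 0.001341 m
Convert: delta = 0.001341 m = 1.341 mm
Final answer: delta = 1.341 mm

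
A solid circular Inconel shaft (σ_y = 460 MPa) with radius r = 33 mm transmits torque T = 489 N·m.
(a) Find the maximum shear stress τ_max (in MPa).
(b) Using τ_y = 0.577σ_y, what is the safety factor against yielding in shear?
(a) For a solid circular shaft, τ_max = T·r/J with J = π·r^4/2, i.e. τ_max = 2·T / (π·r^3). Convert r = 33 mm = 0.033 m.
  τ_max = (2 × 489) / (π × 0.033^3) = 8.663 × 10⁶ Pa = 8.663 MPa
(b) τ_y = 0.577 × 460 = 265.42 MPa
  SF = τ_y/τ_max = 265.42 / 8.663 = 30.64
Final answer: (a) τ_max = 8.663 MPa, (b) SF = 30.64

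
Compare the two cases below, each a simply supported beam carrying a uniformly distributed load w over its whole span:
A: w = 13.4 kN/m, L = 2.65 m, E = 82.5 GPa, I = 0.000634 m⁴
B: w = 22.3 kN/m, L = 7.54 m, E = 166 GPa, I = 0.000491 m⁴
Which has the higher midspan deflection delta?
Model: a simply supported beam carrying a uniformly distributed load w over its whole span, so delta = (5·w·L^4) / (384·E·I) (SI units).
  A: delta = (5 × 13400 × 2.65^4) / (384 × (8.25 × 10¹⁰) × 0.000634) = 0.0001645 m = 0.1645 mm
  B: delta = (5 × 22300 × 7.54^4) / (384 × (1.66 × 10¹¹) × 0.000491) = 0.01151 m = 11.51 mm
11.51 mm > 0.1645 mm, so B is larger.
Final answer: B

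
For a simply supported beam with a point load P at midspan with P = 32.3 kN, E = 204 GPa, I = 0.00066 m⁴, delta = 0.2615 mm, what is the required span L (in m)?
Model: a simply supported beam with a point load P at midspan, so delta = (P·L^3) / (48·E·I).
Solve for L: L = ((48·delta·E·I) / P)^(1/3).
Convert to SI units:
  P = 32.3 kN = 32300 N
  E = 204 GPa = 2.04 × 10¹¹ Pa
  delta = 0.2615 mm = 0.0002615 m
Substitute:
  L = ((48 × 0.0002615 × (2.04 × 10¹¹) × 0.00066) / 32300)^(1/3)
  L = 3.74 m
Final answer: L = 3.74 m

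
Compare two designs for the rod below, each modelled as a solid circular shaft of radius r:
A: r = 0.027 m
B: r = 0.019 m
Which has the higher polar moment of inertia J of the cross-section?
Model: a solid circular shaft of radius r, so J = (π·r^4) / 2 (SI units).
  A: J = (π × 0.027^4) / 2 = 8.348 × 10⁻⁷ m⁴
  B: J = (π × 0.019^4) / 2 = 2.047 × 10⁻⁷ m⁴
8.348 × 10⁻⁷ m⁴ > 2.047 × 10⁻⁷ m⁴, so A is larger.
Final answer: A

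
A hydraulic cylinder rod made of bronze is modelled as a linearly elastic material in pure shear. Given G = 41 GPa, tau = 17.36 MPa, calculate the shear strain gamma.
Model: a linearly elastic material in pure shear, so tau = G·gamma.
Solve for gamma: gamma = tau / G.
Convert to SI units:
  G = 41 GPa = 4.1 × 10¹⁰ Pa
  tau = 17.36 MPa = 1.736 × 10⁷ Pa
Substitute:
  gamma = (1.736 × 10⁷) / (4.1 × 10¹⁰)
  gamma = 0.0004234
Final answer: gamma = 0.0004234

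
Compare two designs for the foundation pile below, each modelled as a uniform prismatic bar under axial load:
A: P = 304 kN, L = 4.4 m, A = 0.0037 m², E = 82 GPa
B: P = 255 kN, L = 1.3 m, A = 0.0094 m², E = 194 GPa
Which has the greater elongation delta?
Model: a uniform prismatic bar under axial load, so delta = (P·L) / (A·E) (SI units).
  A: delta = (304000 × 4.4) / (0.0037 × (8.2 × 10¹⁰)) = 0.004409 m = 4.409 mm
  B: delta = (255000 × 1.3) / (0.0094 × (1.94 × 10¹¹)) = 0.0001818 m = 0.1818 mm
4.409 mm > 0.1818 mm, so A is larger.
Final answer: A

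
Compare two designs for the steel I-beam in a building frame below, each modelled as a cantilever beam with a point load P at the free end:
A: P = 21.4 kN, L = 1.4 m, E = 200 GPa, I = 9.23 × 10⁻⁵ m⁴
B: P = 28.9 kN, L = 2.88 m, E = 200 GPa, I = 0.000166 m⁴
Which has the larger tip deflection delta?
Model: a cantilever beam with a point load P at the free end, so delta = (P·L^3) / (3·E·I) (SI units).
  A: delta = (21400 × 1.4^3) / (3 × (2 × 10¹¹) × (9.23 × 10⁻⁵)) = 0.00106 m = 1.06 mm
  B: delta = (28900 × 2.88^3) / (3 × (2 × 10¹¹) × 0.000166) = 0.006931 m = 6.931 mm
6.931 mm > 1.06 mm, so B is larger.
Final answer: B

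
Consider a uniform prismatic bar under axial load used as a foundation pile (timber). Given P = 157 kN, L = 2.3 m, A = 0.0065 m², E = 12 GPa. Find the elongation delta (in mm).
Model: a uniform prismatic bar under axial load, so delta = (P·L) / (A·E).
Convert to SI units:
  P = 157 kN = 157000 N
  E = 12 GPa = 1.2 × 10¹⁰ Pa
Substitute:
  delta = (157000 × 2.3) / (0.0065 × (1.2 × 10¹⁰))
  delta = 0.004629 m
Convert: delta = 0.004629 m = 4.629 mm
Final answer: delta = 4.629 mm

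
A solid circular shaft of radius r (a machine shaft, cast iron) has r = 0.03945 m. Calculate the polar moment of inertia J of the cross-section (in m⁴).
Model: a solid circular shaft of radius r, so J = (π·r^4) / 2.
Substitute:
  J = (π × 0.03945^4) / 2
  J = 3.805 × 10⁻⁶ m⁴
Final answer: J = 3.805 × 10⁻⁶ m⁴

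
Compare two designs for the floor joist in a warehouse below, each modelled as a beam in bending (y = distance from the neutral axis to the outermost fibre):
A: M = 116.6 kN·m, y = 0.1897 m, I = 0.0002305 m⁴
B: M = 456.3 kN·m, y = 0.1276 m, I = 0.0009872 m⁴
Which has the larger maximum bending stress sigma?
Model: a beam in bending (y = distance from the neutral axis to the outermost fibre), so sigma = (M·y) / I (SI units).
  A: sigma = (116600 × 0.1897) / 0.0002305 = 9.596 × 10⁷ Pa = 95.96 MPa
  B: sigma = (456300 × 0.1276) / 0.0009872 = 5.898 × 10⁷ Pa = 58.98 MPa
95.96 MPa > 58.98 MPa, so A is larger.
Final answer: A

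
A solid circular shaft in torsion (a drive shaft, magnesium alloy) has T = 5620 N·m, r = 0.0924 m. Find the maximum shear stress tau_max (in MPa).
Model: a solid circular shaft in torsion, so tau_max = (2·T) / (π·r^3).
Substitute:
  tau_max = (2 × 5620) / (π × 0.0924^3)
  tau_max = 4.535 × 10⁶ Pa
Convert: tau_max = 4.535 × 10⁶ Pa = 4.535 MPa
Final answer: tau_max = 4.535 MPa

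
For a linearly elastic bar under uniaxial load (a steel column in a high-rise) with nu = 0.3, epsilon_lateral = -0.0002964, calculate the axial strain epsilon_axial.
Model: a linearly elastic bar under uniaxial load, so epsilon_lateral = -nu·epsilon_axial.
Solve for epsilon_axial: epsilon_axial = -epsilon_lateral / nu.
Substitute:
  epsilon_axial = -(-0.0002964) / 0.3
  epsilon_axial = 0.000988
Final answer: epsilon_axial = 0.000988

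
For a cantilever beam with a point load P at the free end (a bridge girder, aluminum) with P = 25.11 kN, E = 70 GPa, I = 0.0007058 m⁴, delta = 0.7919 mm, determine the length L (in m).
Model: a cantilever beam with a point load P at the free end, so delta = (P·L^3) / (3·E·I).
Solve for L: L = ((3·delta·E·I) / P)^(1/3).
Convert to SI units:
  P = 25.11 kN = 25110 N
  E = 70 GPa = 7 × 10¹⁰ Pa
  delta = 0.7919 mm = 0.0007919 m
Substitute:
  L = ((3 × 0.0007919 × (7 × 10¹⁰) × 0.0007058) / 25110)^(1/3)
  L = 1.672 m
Final answer: L = 1.672 m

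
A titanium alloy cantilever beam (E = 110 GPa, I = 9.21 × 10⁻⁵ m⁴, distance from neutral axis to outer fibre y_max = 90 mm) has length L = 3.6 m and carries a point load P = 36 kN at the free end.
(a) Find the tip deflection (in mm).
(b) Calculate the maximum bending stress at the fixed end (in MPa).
(a) Tip deflection of a cantilever with an end point load: δ = P·L^3 / (3·E·I). Convert P = 36 kN = 36000 N, E = 110 GPa = 1.1 × 10¹¹ Pa.
  δ = (36000 × 3.6^3) / (3 × (1.1 × 10¹¹) × (9.21 × 10⁻⁵)) = 0.05526 m = 55.26 mm
(b) Maximum bending moment at the fixed end: M = P·L = 36000 × 3.6 = 129600 N·m. Convert y_max = 90 mm = 0.09 m.
  σ = M·y_max / I = (129600 × 0.09) / (9.21 × 10⁻⁵) = 1.266 × 10⁸ Pa = 126.6 MPa
Final answer: (a) δ = 55.26 mm, (b) σ = 126.6 MPa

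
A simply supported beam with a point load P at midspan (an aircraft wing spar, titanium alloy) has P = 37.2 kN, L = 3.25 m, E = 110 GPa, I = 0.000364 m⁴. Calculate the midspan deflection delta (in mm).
Model: a simply supported beam with a point load P at midspan, so delta = (P·L^3) / (48·E·I).
Convert to SI units:
  P = 37.2 kN = 37200 N
  E = 110 GPa = 1.1 × 10¹¹ Pa
Substitute:
  delta = (37200 × 3.25^3) / (48 × (1.1 × 10¹¹) × 0.000364)
  delta = 0.0006644 m
Convert: delta = 0.0006644 m = 0.6644 mm
Final answer: delta = 0.6644 mm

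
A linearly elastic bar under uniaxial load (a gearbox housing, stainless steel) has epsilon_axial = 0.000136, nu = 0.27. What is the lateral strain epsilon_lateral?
Model: a linearly elastic bar under uniaxial load, so epsilon_lateral = -nu·epsilon_axial.
Substitute:
  epsilon_lateral = -(0.27 × 0.000136)
  epsilon_lateral = -3.672 × 10⁻⁵
Final answer: epsilon_lateral = -3.672 × 10⁻⁵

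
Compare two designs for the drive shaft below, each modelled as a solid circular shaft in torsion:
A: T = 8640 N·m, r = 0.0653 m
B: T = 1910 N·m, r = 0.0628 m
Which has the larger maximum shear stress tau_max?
Model: a solid circular shaft in torsion, so tau_max = (2·T) / (π·r^3) (SI units).
  A: tau_max = (2 × 8640) / (π × 0.0653^3) = 1.975 × 10⁷ Pa = 19.75 MPa
  B: tau_max = (2 × 1910) / (π × 0.0628^3) = 4.909 × 10⁶ Pa = 4.909 MPa
19.75 MPa > 4.909 MPa, so A is larger.
Final answer: A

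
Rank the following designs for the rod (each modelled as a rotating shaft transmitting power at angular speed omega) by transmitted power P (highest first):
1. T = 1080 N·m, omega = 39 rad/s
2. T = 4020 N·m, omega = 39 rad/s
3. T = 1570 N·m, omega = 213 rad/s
Model: a rotating shaft transmitting power at angular speed omega, so P = T·omega (SI units).
  Case 1: P = 1080 × 39 = 42120 W = 42.12 kW
  Case 2: P = 4020 × 39 = 156800 W = 156.8 kW
  Case 3: P = 1570 × 213 = 334400 W = 334.4 kW
Ordering: 334.4 kW (case 3) > 156.8 kW (case 2) > 42.12 kW (case 1)
Final answer: 3, 2, 1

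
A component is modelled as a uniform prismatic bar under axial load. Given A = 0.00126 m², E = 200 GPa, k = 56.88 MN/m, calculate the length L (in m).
Model: a uniform prismatic bar under axial load, so k = (A·E) / L.
Solve for L: L = (A·E) / k.
Convert to SI units:
  E = 200 GPa = 2 × 10¹¹ Pa
  k = 56.88 MN/m = 5.688 × 10⁷ N/m
Substitute:
  L = (0.00126 × (2 × 10¹¹)) / (5.688 × 10⁷)
  L = 4.43 m
Final answer: L = 4.43 m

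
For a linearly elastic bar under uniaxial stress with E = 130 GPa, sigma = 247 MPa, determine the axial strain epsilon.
Model: a linearly elastic bar under uniaxial stress, so sigma = E·epsilon.
Solve for epsilon: epsilon = sigma / E.
Convert to SI units:
  E = 130 GPa = 1.3 × 10¹¹ Pa
  sigma = 247 MPa = 2.47 × 10⁸ Pa
Substitute:
  epsilon = (2.47 × 10⁸) / (1.3 × 10¹¹)
  epsilon = 0.0019
Final answer: epsilon = 0.0019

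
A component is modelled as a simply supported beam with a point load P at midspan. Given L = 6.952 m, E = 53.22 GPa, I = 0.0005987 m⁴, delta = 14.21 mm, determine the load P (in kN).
Model: a simply supported beam with a point load P at midspan, so delta = (P·L^3) / (48·E·I).
Solve for P: P = (48·delta·E·I) / L^3.
Convert to SI units:
  E = 53.22 GPa = 5.322 × 10¹⁰ Pa
  delta = 14.21 mm = 0.01421 m
Substitute:
  P = (48 × 0.01421 × (5.322 × 10¹⁰) × 0.0005987) / 6.952^3
  P = 64680 N
Convert: P = 64680 N = 64.68 kN
Final answer: P = 64.68 kN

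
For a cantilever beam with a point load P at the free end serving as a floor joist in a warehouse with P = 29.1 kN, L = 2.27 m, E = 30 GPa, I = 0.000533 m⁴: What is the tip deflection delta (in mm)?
Model: a cantilever beam with a point load P at the free end, so delta = (P·L^3) / (3·E·I).
Convert to SI units:
  P = 29.1 kN = 29100 N
  E = 30 GPa = 3 × 10¹⁰ Pa
Substitute:
  delta = (29100 × 2.27^3) / (3 × (3 × 10¹⁰) × 0.000533)
  delta = 0.007096 m
Convert: delta = 0.007096 m = 7.096 mm
Final answer: delta = 7.096 mm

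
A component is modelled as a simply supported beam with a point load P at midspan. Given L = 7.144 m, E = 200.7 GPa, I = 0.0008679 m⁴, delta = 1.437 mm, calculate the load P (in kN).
Model: a simply supported beam with a point load P at midspan, so delta = (P·L^3) / (48·E·I).
Solve for P: P = (48·delta·E·I) / L^3.
Convert to SI units:
  E = 200.7 GPa = 2.007 × 10¹¹ Pa
  delta = 1.437 mm = 0.001437 m
Substitute:
  P = (48 × 0.001437 × (2.007 × 10¹¹) × 0.0008679) / 7.144^3
  P = 32950 N
Convert: P = 32950 N = 32.95 kN
Final answer: P = 32.95 kN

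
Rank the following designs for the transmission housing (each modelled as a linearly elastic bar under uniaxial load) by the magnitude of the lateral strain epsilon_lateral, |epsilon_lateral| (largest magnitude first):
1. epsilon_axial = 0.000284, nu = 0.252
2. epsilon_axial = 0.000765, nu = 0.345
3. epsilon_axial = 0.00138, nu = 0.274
Model: a linearly elastic bar under uniaxial load, so epsilon_lateral = -nu·epsilon_axial (SI units).
  Case 1: epsilon_lateral = -(0.252 × 0.000284) = -7.157 × 10⁻⁵
  Case 2: epsilon_lateral = -(0.345 × 0.000765) = -0.0002639
  Case 3: epsilon_lateral = -(0.274 × 0.00138) = -0.0003781
Ordering by |epsilon_lateral|: 0.0003781 (case 3) > 0.0002639 (case 2) > 7.157 × 10⁻⁵ (case 1)
Final answer: 3, 2, 1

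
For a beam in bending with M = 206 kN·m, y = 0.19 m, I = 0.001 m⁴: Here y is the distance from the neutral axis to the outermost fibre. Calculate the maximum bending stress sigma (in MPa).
Model: a beam in bending, so sigma = (M·y) / I.
Convert to SI units:
  M = 206 kN·m = 206000 N·m
Substitute:
  sigma = (206000 × 0.19) / 0.001
  sigma = 3.914 × 10⁷ Pa
Convert: sigma = 3.914 × 10⁷ Pa = 39.14 MPa
Final answer: sigma = 39.14 MPa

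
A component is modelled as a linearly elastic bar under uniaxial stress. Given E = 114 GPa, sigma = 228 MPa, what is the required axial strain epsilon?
Model: a linearly elastic bar under uniaxial stress, so sigma = E·epsilon.
Solve for epsilon: epsilon = sigma / E.
Convert to SI units:
  E = 114 GPa = 1.14 × 10¹¹ Pa
  sigma = 228 MPa = 2.28 × 10⁸ Pa
Substitute:
  epsilon = (2.28 × 10⁸) / (1.14 × 10¹¹)
  epsilon = 0.002
Final answer: epsilon = 0.002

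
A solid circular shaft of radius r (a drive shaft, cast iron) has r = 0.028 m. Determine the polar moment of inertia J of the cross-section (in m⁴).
Model: a solid circular shaft of radius r, so J = (π·r^4) / 2.
Substitute:
  J = (π × 0.028^4) / 2
  J = 9.655 × 10⁻⁷ m⁴
Final answer: J = 9.655 × 10⁻⁷ m⁴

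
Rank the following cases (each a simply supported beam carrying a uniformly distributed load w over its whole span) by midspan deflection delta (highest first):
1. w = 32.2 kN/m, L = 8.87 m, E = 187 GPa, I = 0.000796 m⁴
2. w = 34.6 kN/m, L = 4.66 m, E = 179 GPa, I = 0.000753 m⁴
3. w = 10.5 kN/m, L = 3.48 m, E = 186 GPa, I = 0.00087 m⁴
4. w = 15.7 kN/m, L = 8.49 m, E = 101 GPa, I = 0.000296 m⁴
Model: a simply supported beam carrying a uniformly distributed load w over its whole span, so delta = (5·w·L^4) / (384·E·I) (SI units).
  Case 1: delta = (5 × 32200 × 8.87^4) / (384 × (1.87 × 10¹¹) × 0.000796) = 0.01744 m = 17.44 mm
  Case 2: delta = (5 × 34600 × 4.66^4) / (384 × (1.79 × 10¹¹) × 0.000753) = 0.001576 m = 1.576 mm
  Case 3: delta = (5 × 10500 × 3.48^4) / (384 × (1.86 × 10¹¹) × 0.00087) = 0.0001239 m = 0.1239 mm
  Case 4: delta = (5 × 15700 × 8.49^4) / (384 × (1.01 × 10¹¹) × 0.000296) = 0.03553 m = 35.53 mm
Ordering: 35.53 mm (case 4) > 17.44 mm (case 1) > 1.576 mm (case 2) > 0.1239 mm (case 3)
Final answer: 4, 1, 2, 3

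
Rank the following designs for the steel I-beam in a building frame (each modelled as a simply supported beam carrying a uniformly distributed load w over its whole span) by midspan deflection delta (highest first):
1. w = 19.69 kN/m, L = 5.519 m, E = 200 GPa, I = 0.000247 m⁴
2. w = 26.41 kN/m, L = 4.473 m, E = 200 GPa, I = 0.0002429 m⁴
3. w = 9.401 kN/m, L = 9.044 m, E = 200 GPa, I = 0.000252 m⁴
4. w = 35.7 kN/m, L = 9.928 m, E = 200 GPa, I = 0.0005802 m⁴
Model: a simply supported beam carrying a uniformly distributed load w over its whole span, so delta = (5·w·L^4) / (384·E·I) (SI units).
  Case 1: delta = (5 × 19690 × 5.519^4) / (384 × (2 × 10¹¹) × 0.000247) = 0.004815 m = 4.815 mm
  Case 2: delta = (5 × 26410 × 4.473^4) / (384 × (2 × 10¹¹) × 0.0002429) = 0.002834 m = 2.834 mm
  Case 3: delta = (5 × 9401 × 9.044^4) / (384 × (2 × 10¹¹) × 0.000252) = 0.01625 m = 16.25 mm
  Case 4: delta = (5 × 35700 × 9.928^4) / (384 × (2 × 10¹¹) × 0.0005802) = 0.03892 m = 38.92 mm
Ordering: 38.92 mm (case 4) > 16.25 mm (case 3) > 4.815 mm (case 1) > 2.834 mm (case 2)
Final answer: 4, 3, 1, 2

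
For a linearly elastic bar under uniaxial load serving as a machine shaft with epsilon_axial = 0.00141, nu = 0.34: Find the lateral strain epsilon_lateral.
Model: a linearly elastic bar under uniaxial load, so epsilon_lateral = -nu·epsilon_axial.
Substitute:
  epsilon_lateral = -(0.34 × 0.00141)
  epsilon_lateral = -0.0004794
Final answer: epsilon_lateral = -0.0004794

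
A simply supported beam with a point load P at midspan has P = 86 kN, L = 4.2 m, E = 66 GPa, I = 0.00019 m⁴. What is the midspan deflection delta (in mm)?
Model: a simply supported beam with a point load P at midspan, so delta = (P·L^3) / (48·E·I).
Convert to SI units:
  P = 86 kN = 86000 N
  E = 66 GPa = 6.6 × 10¹⁰ Pa
Substitute:
  delta = (86000 × 4.2^3) / (48 × (6.6 × 10¹⁰) × 0.00019)
  delta = 0.01059 m
Convert: delta = 0.01059 m = 10.59 mm
Final answer: delta = 10.59 mm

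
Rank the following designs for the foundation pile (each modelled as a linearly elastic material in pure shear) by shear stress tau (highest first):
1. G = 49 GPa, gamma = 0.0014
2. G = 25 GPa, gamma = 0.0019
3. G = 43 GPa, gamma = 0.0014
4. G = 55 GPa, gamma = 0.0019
Model: a linearly elastic material in pure shear, so tau = G·gamma (SI units).
  Case 1: tau = (4.9 × 10¹⁰) × 0.0014 = 6.86 × 10⁷ Pa = 68.6 MPa
  Case 2: tau = (2.5 × 10¹⁰) × 0.0019 = 4.75 × 10⁷ Pa = 47.5 MPa
  Case 3: tau = (4.3 × 10¹⁰) × 0.0014 = 6.02 × 10⁷ Pa = 60.2 MPa
  Case 4: tau = (5.5 × 10¹⁰) × 0.0019 = 1.045 × 10⁸ Pa = 104.5 MPa
Ordering: 104.5 MPa (case 4) > 68.6 MPa (case 1) > 60.2 MPa (case 3) > 47.5 MPa (case 2)
Final answer: 4, 1, 3, 2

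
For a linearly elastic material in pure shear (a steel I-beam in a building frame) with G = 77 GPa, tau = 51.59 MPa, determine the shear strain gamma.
Model: a linearly elastic material in pure shear, so tau = G·gamma.
Solve for gamma: gamma = tau / G.
Convert to SI units:
  G = 77 GPa = 7.7 × 10¹⁰ Pa
  tau = 51.59 MPa = 5.159 × 10⁷ Pa
Substitute:
  gamma = (5.159 × 10⁷) / (7.7 × 10¹⁰)
  gamma = 0.00067
Final answer: gamma = 0.00067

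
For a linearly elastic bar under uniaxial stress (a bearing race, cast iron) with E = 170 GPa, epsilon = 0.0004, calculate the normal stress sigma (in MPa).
Model: a linearly elastic bar under uniaxial stress, so epsilon = sigma / E.
Solve for sigma: sigma = epsilon·E.
Convert to SI units:
  E = 170 GPa = 1.7 × 10¹¹ Pa
Substitute:
  sigma = 0.0004 × (1.7 × 10¹¹)
  sigma = 6.8 × 10⁷ Pa
Convert: sigma = 6.8 × 10⁷ Pa = 68 MPa
Final answer: sigma = 68 MPa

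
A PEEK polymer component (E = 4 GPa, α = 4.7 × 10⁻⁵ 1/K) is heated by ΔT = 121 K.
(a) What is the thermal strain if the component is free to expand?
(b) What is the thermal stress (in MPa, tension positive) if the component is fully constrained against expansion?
(a) Free thermal strain ε_th = α·ΔT = (4.7 × 10⁻⁵) × 121 = 0.005687
(b) Fully constrained, the expansion is suppressed, so σ = -E·α·ΔT. Convert E = 4 GPa = 4 × 10⁹ Pa.
  σ = -(4 × 10⁹) × (4.7 × 10⁻⁵) × 121 = -2.275 × 10⁷ Pa = -22.75 MPa (compressive)
Final answer: (a) ε_th = 0.005687, (b) σ = -22.75 MPa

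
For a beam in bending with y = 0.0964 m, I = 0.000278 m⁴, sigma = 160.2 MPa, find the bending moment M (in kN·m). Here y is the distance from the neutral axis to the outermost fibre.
Model: a beam in bending, so sigma = (M·y) / I.
Solve for M: M = (sigma·I) / y.
Convert to SI units:
  sigma = 160.2 MPa = 1.602 × 10⁸ Pa
Substitute:
  M = ((1.602 × 10⁸) × 0.000278) / 0.0964
  M = 462000 N·m
Convert: M = 462000 N·m = 462 kN·m
Final answer: M = 462 kN·m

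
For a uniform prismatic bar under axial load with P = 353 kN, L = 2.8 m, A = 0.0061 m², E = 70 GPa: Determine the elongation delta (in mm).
Model: a uniform prismatic bar under axial load, so delta = (P·L) / (A·E).
Convert to SI units:
  P = 353 kN = 353000 N
  E = 70 GPa = 7 × 10¹⁰ Pa
Substitute:
  delta = (353000 × 2.8) / (0.0061 × (7 × 10¹⁰))
  delta = 0.002315 m
Convert: delta = 0.002315 m = 2.315 mm
Final answer: delta = 2.315 mm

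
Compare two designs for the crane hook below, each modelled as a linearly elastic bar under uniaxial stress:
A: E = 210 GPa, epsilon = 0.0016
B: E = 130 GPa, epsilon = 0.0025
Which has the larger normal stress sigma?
Model: a linearly elastic bar under uniaxial stress, so sigma = E·epsilon (SI units).
  A: sigma = (2.1 × 10¹¹) × 0.0016 = 3.36 × 10⁸ Pa = 336 MPa
  B: sigma = (1.3 × 10¹¹) × 0.0025 = 3.25 × 10⁸ Pa = 325 MPa
336 MPa > 325 MPa, so A is larger.
Final answer: A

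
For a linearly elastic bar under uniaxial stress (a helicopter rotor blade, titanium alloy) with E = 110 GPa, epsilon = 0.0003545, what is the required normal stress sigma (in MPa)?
Model: a linearly elastic bar under uniaxial stress, so epsilon = sigma / E.
Solve for sigma: sigma = epsilon·E.
Convert to SI units:
  E = 110 GPa = 1.1 × 10¹¹ Pa
Substitute:
  sigma = 0.0003545 × (1.1 × 10¹¹)
  sigma = 3.9 × 10⁷ Pa
Convert: sigma = 3.9 × 10⁷ Pa = 39 MPa
Final answer: sigma = 39 MPa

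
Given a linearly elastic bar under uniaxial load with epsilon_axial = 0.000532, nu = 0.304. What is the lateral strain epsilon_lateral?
Model: a linearly elastic bar under uniaxial load, so epsilon_lateral = -nu·epsilon_axial.
Substitute:
  epsilon_lateral = -(0.304 × 0.000532)
  epsilon_lateral = -0.0001617
Final answer: epsilon_lateral = -0.0001617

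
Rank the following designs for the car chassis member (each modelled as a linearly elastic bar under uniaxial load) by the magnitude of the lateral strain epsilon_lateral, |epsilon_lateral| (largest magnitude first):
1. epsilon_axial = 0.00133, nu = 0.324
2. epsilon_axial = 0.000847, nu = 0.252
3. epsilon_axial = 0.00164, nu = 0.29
Model: a linearly elastic bar under uniaxial load, so epsilon_lateral = -nu·epsilon_axial (SI units).
  Case 1: epsilon_lateral = -(0.324 × 0.00133) = -0.0004309
  Case 2: epsilon_lateral = -(0.252 × 0.000847) = -0.0002134
  Case 3: epsilon_lateral = -(0.29 × 0.00164) = -0.0004756
Ordering by |epsilon_lateral|: 0.0004756 (case 3) > 0.0004309 (case 1) > 0.0002134 (case 2)
Final answer: 3, 1, 2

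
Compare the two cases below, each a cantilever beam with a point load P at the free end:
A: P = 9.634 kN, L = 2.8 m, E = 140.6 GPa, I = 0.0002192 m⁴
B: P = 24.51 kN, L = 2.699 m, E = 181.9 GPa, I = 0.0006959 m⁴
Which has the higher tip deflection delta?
Model: a cantilever beam with a point load P at the free end, so delta = (P·L^3) / (3·E·I) (SI units).
  A: delta = (9634 × 2.8^3) / (3 × (1.406 × 10¹¹) × 0.0002192) = 0.002287 m = 2.287 mm
  B: delta = (24510 × 2.699^3) / (3 × (1.819 × 10¹¹) × 0.0006959) = 0.001269 m = 1.269 mm
2.287 mm > 1.269 mm, so A is larger.
Final answer: A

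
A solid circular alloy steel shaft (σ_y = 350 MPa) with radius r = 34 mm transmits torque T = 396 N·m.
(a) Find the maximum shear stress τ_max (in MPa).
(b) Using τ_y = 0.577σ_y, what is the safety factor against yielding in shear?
(a) For a solid circular shaft, τ_max = T·r/J with J = π·r^4/2, i.e. τ_max = 2·T / (π·r^3). Convert r = 34 mm = 0.034 m.
  τ_max = (2 × 396) / (π × 0.034^3) = 6.414 × 10⁶ Pa = 6.414 MPa
(b) τ_y = 0.577 × 350 = 201.95 MPa
  SF = τ_y/τ_max = 201.95 / 6.414 = 31.49
Final answer: (a) τ_max = 6.414 MPa, (b) SF = 31.49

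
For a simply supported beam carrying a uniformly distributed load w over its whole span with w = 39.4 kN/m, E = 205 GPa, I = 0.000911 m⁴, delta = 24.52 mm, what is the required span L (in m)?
Model: a simply supported beam carrying a uniformly distributed load w over its whole span, so delta = (5·w·L^4) / (384·E·I).
Solve for L: L = ((384·delta·E·I) / (5·w))^(1/4).
Convert to SI units:
  w = 39.4 kN/m = 39400 N/m
  E = 205 GPa = 2.05 × 10¹¹ Pa
  delta = 24.52 mm = 0.02452 m
Substitute:
  L = ((384 × 0.02452 × (2.05 × 10¹¹) × 0.000911) / (5 × 39400))^(1/4)
  L = 9.72 m
Final answer: L = 9.72 m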